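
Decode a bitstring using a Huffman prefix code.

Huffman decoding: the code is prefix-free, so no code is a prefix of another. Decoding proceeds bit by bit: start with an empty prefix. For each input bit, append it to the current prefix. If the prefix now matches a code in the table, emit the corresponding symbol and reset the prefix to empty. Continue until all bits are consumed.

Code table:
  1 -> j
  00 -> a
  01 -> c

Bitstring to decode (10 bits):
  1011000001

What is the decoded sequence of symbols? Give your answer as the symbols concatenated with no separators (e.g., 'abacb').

Bit 0: prefix='1' -> emit 'j', reset
Bit 1: prefix='0' (no match yet)
Bit 2: prefix='01' -> emit 'c', reset
Bit 3: prefix='1' -> emit 'j', reset
Bit 4: prefix='0' (no match yet)
Bit 5: prefix='00' -> emit 'a', reset
Bit 6: prefix='0' (no match yet)
Bit 7: prefix='00' -> emit 'a', reset
Bit 8: prefix='0' (no match yet)
Bit 9: prefix='01' -> emit 'c', reset

Answer: jcjaac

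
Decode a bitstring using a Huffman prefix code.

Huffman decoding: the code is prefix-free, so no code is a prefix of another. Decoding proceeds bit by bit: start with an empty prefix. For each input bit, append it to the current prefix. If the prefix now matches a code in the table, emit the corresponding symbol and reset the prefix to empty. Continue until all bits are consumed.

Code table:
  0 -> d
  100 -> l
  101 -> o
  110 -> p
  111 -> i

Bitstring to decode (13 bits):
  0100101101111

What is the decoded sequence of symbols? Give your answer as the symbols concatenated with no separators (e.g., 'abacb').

Answer: dlooi

Derivation:
Bit 0: prefix='0' -> emit 'd', reset
Bit 1: prefix='1' (no match yet)
Bit 2: prefix='10' (no match yet)
Bit 3: prefix='100' -> emit 'l', reset
Bit 4: prefix='1' (no match yet)
Bit 5: prefix='10' (no match yet)
Bit 6: prefix='101' -> emit 'o', reset
Bit 7: prefix='1' (no match yet)
Bit 8: prefix='10' (no match yet)
Bit 9: prefix='101' -> emit 'o', reset
Bit 10: prefix='1' (no match yet)
Bit 11: prefix='11' (no match yet)
Bit 12: prefix='111' -> emit 'i', reset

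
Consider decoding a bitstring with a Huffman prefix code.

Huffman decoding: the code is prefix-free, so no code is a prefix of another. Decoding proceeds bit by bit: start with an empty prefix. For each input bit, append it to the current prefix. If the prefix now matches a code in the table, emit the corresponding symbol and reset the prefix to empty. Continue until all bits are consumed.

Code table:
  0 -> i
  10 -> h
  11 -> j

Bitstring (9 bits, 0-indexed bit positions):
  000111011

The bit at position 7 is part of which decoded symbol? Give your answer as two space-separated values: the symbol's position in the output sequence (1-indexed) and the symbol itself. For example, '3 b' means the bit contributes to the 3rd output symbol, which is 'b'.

Answer: 6 j

Derivation:
Bit 0: prefix='0' -> emit 'i', reset
Bit 1: prefix='0' -> emit 'i', reset
Bit 2: prefix='0' -> emit 'i', reset
Bit 3: prefix='1' (no match yet)
Bit 4: prefix='11' -> emit 'j', reset
Bit 5: prefix='1' (no match yet)
Bit 6: prefix='10' -> emit 'h', reset
Bit 7: prefix='1' (no match yet)
Bit 8: prefix='11' -> emit 'j', reset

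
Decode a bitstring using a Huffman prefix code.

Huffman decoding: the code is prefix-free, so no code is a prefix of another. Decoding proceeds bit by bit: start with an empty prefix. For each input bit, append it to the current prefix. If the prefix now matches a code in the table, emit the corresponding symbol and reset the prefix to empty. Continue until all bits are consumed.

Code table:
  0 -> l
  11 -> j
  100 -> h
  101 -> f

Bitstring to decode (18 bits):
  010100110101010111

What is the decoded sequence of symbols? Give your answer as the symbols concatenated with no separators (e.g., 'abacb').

Answer: lflljlflfj

Derivation:
Bit 0: prefix='0' -> emit 'l', reset
Bit 1: prefix='1' (no match yet)
Bit 2: prefix='10' (no match yet)
Bit 3: prefix='101' -> emit 'f', reset
Bit 4: prefix='0' -> emit 'l', reset
Bit 5: prefix='0' -> emit 'l', reset
Bit 6: prefix='1' (no match yet)
Bit 7: prefix='11' -> emit 'j', reset
Bit 8: prefix='0' -> emit 'l', reset
Bit 9: prefix='1' (no match yet)
Bit 10: prefix='10' (no match yet)
Bit 11: prefix='101' -> emit 'f', reset
Bit 12: prefix='0' -> emit 'l', reset
Bit 13: prefix='1' (no match yet)
Bit 14: prefix='10' (no match yet)
Bit 15: prefix='101' -> emit 'f', reset
Bit 16: prefix='1' (no match yet)
Bit 17: prefix='11' -> emit 'j', reset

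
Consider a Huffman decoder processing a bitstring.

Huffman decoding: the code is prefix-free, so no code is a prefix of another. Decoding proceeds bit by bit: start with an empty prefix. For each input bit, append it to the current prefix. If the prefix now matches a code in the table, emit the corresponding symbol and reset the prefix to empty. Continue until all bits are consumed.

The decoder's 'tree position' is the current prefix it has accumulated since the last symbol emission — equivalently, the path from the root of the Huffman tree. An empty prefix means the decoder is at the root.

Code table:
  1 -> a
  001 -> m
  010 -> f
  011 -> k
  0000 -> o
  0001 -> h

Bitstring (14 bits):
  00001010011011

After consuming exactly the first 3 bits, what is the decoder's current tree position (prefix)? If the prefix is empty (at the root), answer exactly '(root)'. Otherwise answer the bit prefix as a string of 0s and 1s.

Bit 0: prefix='0' (no match yet)
Bit 1: prefix='00' (no match yet)
Bit 2: prefix='000' (no match yet)

Answer: 000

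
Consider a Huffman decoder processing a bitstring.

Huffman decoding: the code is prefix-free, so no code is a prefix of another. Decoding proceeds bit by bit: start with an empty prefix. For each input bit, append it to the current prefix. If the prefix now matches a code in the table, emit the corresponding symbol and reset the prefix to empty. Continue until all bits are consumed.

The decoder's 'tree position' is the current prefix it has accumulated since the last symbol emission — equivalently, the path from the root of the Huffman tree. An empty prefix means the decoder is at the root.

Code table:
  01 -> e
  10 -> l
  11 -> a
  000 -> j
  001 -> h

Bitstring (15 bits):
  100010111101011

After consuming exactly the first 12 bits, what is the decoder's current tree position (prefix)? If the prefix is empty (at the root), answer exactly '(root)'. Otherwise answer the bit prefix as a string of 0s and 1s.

Bit 0: prefix='1' (no match yet)
Bit 1: prefix='10' -> emit 'l', reset
Bit 2: prefix='0' (no match yet)
Bit 3: prefix='00' (no match yet)
Bit 4: prefix='001' -> emit 'h', reset
Bit 5: prefix='0' (no match yet)
Bit 6: prefix='01' -> emit 'e', reset
Bit 7: prefix='1' (no match yet)
Bit 8: prefix='11' -> emit 'a', reset
Bit 9: prefix='1' (no match yet)
Bit 10: prefix='10' -> emit 'l', reset
Bit 11: prefix='1' (no match yet)

Answer: 1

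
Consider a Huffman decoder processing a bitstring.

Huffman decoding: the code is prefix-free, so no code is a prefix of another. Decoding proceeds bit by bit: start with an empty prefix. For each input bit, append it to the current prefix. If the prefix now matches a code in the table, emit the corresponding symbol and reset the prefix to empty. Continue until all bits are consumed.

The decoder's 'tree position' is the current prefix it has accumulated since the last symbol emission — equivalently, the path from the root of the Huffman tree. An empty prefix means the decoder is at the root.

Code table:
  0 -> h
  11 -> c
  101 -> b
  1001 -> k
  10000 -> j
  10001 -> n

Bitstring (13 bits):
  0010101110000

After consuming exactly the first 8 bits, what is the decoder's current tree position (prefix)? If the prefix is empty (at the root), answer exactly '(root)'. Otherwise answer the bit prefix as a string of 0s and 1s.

Bit 0: prefix='0' -> emit 'h', reset
Bit 1: prefix='0' -> emit 'h', reset
Bit 2: prefix='1' (no match yet)
Bit 3: prefix='10' (no match yet)
Bit 4: prefix='101' -> emit 'b', reset
Bit 5: prefix='0' -> emit 'h', reset
Bit 6: prefix='1' (no match yet)
Bit 7: prefix='11' -> emit 'c', reset

Answer: (root)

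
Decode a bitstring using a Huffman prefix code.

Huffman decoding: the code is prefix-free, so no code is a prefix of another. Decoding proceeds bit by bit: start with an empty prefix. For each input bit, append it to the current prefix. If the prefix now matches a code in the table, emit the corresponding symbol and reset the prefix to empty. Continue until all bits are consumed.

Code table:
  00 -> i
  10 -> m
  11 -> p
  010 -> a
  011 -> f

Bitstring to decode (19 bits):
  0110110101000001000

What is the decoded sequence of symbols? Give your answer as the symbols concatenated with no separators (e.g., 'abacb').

Bit 0: prefix='0' (no match yet)
Bit 1: prefix='01' (no match yet)
Bit 2: prefix='011' -> emit 'f', reset
Bit 3: prefix='0' (no match yet)
Bit 4: prefix='01' (no match yet)
Bit 5: prefix='011' -> emit 'f', reset
Bit 6: prefix='0' (no match yet)
Bit 7: prefix='01' (no match yet)
Bit 8: prefix='010' -> emit 'a', reset
Bit 9: prefix='1' (no match yet)
Bit 10: prefix='10' -> emit 'm', reset
Bit 11: prefix='0' (no match yet)
Bit 12: prefix='00' -> emit 'i', reset
Bit 13: prefix='0' (no match yet)
Bit 14: prefix='00' -> emit 'i', reset
Bit 15: prefix='1' (no match yet)
Bit 16: prefix='10' -> emit 'm', reset
Bit 17: prefix='0' (no match yet)
Bit 18: prefix='00' -> emit 'i', reset

Answer: ffamiimi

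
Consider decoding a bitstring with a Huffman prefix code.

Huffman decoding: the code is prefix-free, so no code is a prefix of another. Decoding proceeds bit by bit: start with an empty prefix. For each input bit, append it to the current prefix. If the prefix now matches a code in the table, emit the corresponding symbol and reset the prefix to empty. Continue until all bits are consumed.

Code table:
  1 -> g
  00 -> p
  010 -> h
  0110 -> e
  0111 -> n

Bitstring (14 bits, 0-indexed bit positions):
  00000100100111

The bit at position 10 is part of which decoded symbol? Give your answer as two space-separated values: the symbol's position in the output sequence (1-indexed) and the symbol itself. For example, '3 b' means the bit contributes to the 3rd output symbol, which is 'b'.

Answer: 5 n

Derivation:
Bit 0: prefix='0' (no match yet)
Bit 1: prefix='00' -> emit 'p', reset
Bit 2: prefix='0' (no match yet)
Bit 3: prefix='00' -> emit 'p', reset
Bit 4: prefix='0' (no match yet)
Bit 5: prefix='01' (no match yet)
Bit 6: prefix='010' -> emit 'h', reset
Bit 7: prefix='0' (no match yet)
Bit 8: prefix='01' (no match yet)
Bit 9: prefix='010' -> emit 'h', reset
Bit 10: prefix='0' (no match yet)
Bit 11: prefix='01' (no match yet)
Bit 12: prefix='011' (no match yet)
Bit 13: prefix='0111' -> emit 'n', reset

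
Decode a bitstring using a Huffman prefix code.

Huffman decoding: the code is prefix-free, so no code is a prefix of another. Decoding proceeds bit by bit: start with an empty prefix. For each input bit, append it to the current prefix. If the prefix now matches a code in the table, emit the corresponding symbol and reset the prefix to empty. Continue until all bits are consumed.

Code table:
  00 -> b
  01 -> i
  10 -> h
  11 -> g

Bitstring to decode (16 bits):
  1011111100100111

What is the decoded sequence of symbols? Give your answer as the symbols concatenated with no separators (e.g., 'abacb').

Answer: hgggbhig

Derivation:
Bit 0: prefix='1' (no match yet)
Bit 1: prefix='10' -> emit 'h', reset
Bit 2: prefix='1' (no match yet)
Bit 3: prefix='11' -> emit 'g', reset
Bit 4: prefix='1' (no match yet)
Bit 5: prefix='11' -> emit 'g', reset
Bit 6: prefix='1' (no match yet)
Bit 7: prefix='11' -> emit 'g', reset
Bit 8: prefix='0' (no match yet)
Bit 9: prefix='00' -> emit 'b', reset
Bit 10: prefix='1' (no match yet)
Bit 11: prefix='10' -> emit 'h', reset
Bit 12: prefix='0' (no match yet)
Bit 13: prefix='01' -> emit 'i', reset
Bit 14: prefix='1' (no match yet)
Bit 15: prefix='11' -> emit 'g', reset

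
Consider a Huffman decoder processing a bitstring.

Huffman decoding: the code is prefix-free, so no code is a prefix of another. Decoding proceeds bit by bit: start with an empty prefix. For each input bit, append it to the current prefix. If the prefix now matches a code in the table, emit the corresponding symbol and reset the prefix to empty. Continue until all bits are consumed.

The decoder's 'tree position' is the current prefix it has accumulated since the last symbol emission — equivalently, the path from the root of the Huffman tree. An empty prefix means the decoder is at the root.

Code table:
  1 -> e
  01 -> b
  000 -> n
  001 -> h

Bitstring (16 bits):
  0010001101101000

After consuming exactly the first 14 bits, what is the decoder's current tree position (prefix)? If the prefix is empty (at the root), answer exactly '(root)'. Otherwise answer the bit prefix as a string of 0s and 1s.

Bit 0: prefix='0' (no match yet)
Bit 1: prefix='00' (no match yet)
Bit 2: prefix='001' -> emit 'h', reset
Bit 3: prefix='0' (no match yet)
Bit 4: prefix='00' (no match yet)
Bit 5: prefix='000' -> emit 'n', reset
Bit 6: prefix='1' -> emit 'e', reset
Bit 7: prefix='1' -> emit 'e', reset
Bit 8: prefix='0' (no match yet)
Bit 9: prefix='01' -> emit 'b', reset
Bit 10: prefix='1' -> emit 'e', reset
Bit 11: prefix='0' (no match yet)
Bit 12: prefix='01' -> emit 'b', reset
Bit 13: prefix='0' (no match yet)

Answer: 0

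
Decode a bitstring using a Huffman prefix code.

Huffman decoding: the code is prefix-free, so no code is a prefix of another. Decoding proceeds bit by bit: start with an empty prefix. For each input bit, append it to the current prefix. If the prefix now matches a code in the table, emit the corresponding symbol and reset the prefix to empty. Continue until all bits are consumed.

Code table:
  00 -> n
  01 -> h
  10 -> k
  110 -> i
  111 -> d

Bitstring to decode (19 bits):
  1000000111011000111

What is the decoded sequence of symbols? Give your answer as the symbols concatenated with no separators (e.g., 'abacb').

Answer: knnhiind

Derivation:
Bit 0: prefix='1' (no match yet)
Bit 1: prefix='10' -> emit 'k', reset
Bit 2: prefix='0' (no match yet)
Bit 3: prefix='00' -> emit 'n', reset
Bit 4: prefix='0' (no match yet)
Bit 5: prefix='00' -> emit 'n', reset
Bit 6: prefix='0' (no match yet)
Bit 7: prefix='01' -> emit 'h', reset
Bit 8: prefix='1' (no match yet)
Bit 9: prefix='11' (no match yet)
Bit 10: prefix='110' -> emit 'i', reset
Bit 11: prefix='1' (no match yet)
Bit 12: prefix='11' (no match yet)
Bit 13: prefix='110' -> emit 'i', reset
Bit 14: prefix='0' (no match yet)
Bit 15: prefix='00' -> emit 'n', reset
Bit 16: prefix='1' (no match yet)
Bit 17: prefix='11' (no match yet)
Bit 18: prefix='111' -> emit 'd', reset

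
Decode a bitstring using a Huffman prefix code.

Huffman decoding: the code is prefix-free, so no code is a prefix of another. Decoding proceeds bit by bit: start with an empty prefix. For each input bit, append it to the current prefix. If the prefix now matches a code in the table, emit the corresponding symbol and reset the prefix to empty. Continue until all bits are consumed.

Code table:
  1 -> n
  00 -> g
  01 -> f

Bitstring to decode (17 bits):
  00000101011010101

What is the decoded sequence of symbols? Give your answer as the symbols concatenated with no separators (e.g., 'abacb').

Answer: ggfffnfff

Derivation:
Bit 0: prefix='0' (no match yet)
Bit 1: prefix='00' -> emit 'g', reset
Bit 2: prefix='0' (no match yet)
Bit 3: prefix='00' -> emit 'g', reset
Bit 4: prefix='0' (no match yet)
Bit 5: prefix='01' -> emit 'f', reset
Bit 6: prefix='0' (no match yet)
Bit 7: prefix='01' -> emit 'f', reset
Bit 8: prefix='0' (no match yet)
Bit 9: prefix='01' -> emit 'f', reset
Bit 10: prefix='1' -> emit 'n', reset
Bit 11: prefix='0' (no match yet)
Bit 12: prefix='01' -> emit 'f', reset
Bit 13: prefix='0' (no match yet)
Bit 14: prefix='01' -> emit 'f', reset
Bit 15: prefix='0' (no match yet)
Bit 16: prefix='01' -> emit 'f', reset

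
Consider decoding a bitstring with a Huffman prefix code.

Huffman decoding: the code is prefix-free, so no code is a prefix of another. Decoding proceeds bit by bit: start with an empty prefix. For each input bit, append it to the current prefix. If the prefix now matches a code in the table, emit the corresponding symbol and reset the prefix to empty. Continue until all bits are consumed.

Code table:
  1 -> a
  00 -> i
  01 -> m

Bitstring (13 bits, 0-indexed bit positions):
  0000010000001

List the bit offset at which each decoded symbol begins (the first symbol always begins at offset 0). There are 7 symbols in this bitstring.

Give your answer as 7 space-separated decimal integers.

Bit 0: prefix='0' (no match yet)
Bit 1: prefix='00' -> emit 'i', reset
Bit 2: prefix='0' (no match yet)
Bit 3: prefix='00' -> emit 'i', reset
Bit 4: prefix='0' (no match yet)
Bit 5: prefix='01' -> emit 'm', reset
Bit 6: prefix='0' (no match yet)
Bit 7: prefix='00' -> emit 'i', reset
Bit 8: prefix='0' (no match yet)
Bit 9: prefix='00' -> emit 'i', reset
Bit 10: prefix='0' (no match yet)
Bit 11: prefix='00' -> emit 'i', reset
Bit 12: prefix='1' -> emit 'a', reset

Answer: 0 2 4 6 8 10 12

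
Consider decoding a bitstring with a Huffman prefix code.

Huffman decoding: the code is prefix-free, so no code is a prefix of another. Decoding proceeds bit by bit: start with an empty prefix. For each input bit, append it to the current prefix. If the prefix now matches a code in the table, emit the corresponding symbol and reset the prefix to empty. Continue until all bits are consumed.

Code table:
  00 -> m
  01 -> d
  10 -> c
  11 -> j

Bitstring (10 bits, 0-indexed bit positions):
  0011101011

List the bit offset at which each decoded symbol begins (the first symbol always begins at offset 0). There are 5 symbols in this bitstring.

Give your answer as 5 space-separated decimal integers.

Bit 0: prefix='0' (no match yet)
Bit 1: prefix='00' -> emit 'm', reset
Bit 2: prefix='1' (no match yet)
Bit 3: prefix='11' -> emit 'j', reset
Bit 4: prefix='1' (no match yet)
Bit 5: prefix='10' -> emit 'c', reset
Bit 6: prefix='1' (no match yet)
Bit 7: prefix='10' -> emit 'c', reset
Bit 8: prefix='1' (no match yet)
Bit 9: prefix='11' -> emit 'j', reset

Answer: 0 2 4 6 8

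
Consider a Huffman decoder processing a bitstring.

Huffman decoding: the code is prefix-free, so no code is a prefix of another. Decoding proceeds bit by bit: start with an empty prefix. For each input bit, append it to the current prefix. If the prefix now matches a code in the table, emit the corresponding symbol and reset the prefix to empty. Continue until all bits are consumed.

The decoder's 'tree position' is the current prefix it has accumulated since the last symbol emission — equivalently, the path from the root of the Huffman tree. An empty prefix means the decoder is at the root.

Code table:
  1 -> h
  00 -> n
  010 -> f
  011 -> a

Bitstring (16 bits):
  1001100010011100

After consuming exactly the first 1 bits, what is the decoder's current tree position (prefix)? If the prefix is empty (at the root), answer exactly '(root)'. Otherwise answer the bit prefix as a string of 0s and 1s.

Answer: (root)

Derivation:
Bit 0: prefix='1' -> emit 'h', reset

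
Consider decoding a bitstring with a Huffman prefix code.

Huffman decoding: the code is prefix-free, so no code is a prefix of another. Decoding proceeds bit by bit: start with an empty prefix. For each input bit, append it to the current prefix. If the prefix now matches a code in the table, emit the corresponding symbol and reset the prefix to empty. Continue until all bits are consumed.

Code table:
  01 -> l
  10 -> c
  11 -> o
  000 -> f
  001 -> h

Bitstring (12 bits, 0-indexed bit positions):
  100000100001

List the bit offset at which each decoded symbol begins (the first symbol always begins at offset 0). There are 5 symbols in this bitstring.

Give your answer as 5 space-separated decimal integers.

Bit 0: prefix='1' (no match yet)
Bit 1: prefix='10' -> emit 'c', reset
Bit 2: prefix='0' (no match yet)
Bit 3: prefix='00' (no match yet)
Bit 4: prefix='000' -> emit 'f', reset
Bit 5: prefix='0' (no match yet)
Bit 6: prefix='01' -> emit 'l', reset
Bit 7: prefix='0' (no match yet)
Bit 8: prefix='00' (no match yet)
Bit 9: prefix='000' -> emit 'f', reset
Bit 10: prefix='0' (no match yet)
Bit 11: prefix='01' -> emit 'l', reset

Answer: 0 2 5 7 10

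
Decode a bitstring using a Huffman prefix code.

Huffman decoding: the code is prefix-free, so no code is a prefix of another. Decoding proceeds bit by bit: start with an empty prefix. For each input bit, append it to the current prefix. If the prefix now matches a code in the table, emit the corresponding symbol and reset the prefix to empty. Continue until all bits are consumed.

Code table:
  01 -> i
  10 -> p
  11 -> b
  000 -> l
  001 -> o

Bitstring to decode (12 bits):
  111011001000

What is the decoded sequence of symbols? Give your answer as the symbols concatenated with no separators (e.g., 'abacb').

Bit 0: prefix='1' (no match yet)
Bit 1: prefix='11' -> emit 'b', reset
Bit 2: prefix='1' (no match yet)
Bit 3: prefix='10' -> emit 'p', reset
Bit 4: prefix='1' (no match yet)
Bit 5: prefix='11' -> emit 'b', reset
Bit 6: prefix='0' (no match yet)
Bit 7: prefix='00' (no match yet)
Bit 8: prefix='001' -> emit 'o', reset
Bit 9: prefix='0' (no match yet)
Bit 10: prefix='00' (no match yet)
Bit 11: prefix='000' -> emit 'l', reset

Answer: bpbol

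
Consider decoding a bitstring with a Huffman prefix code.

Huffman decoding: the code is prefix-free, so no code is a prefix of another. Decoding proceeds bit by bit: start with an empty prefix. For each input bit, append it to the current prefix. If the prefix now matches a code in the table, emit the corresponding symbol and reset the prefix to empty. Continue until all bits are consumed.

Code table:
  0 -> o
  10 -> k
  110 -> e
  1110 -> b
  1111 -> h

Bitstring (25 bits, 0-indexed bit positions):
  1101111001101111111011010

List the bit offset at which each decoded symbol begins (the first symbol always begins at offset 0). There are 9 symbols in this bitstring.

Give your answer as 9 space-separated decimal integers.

Bit 0: prefix='1' (no match yet)
Bit 1: prefix='11' (no match yet)
Bit 2: prefix='110' -> emit 'e', reset
Bit 3: prefix='1' (no match yet)
Bit 4: prefix='11' (no match yet)
Bit 5: prefix='111' (no match yet)
Bit 6: prefix='1111' -> emit 'h', reset
Bit 7: prefix='0' -> emit 'o', reset
Bit 8: prefix='0' -> emit 'o', reset
Bit 9: prefix='1' (no match yet)
Bit 10: prefix='11' (no match yet)
Bit 11: prefix='110' -> emit 'e', reset
Bit 12: prefix='1' (no match yet)
Bit 13: prefix='11' (no match yet)
Bit 14: prefix='111' (no match yet)
Bit 15: prefix='1111' -> emit 'h', reset
Bit 16: prefix='1' (no match yet)
Bit 17: prefix='11' (no match yet)
Bit 18: prefix='111' (no match yet)
Bit 19: prefix='1110' -> emit 'b', reset
Bit 20: prefix='1' (no match yet)
Bit 21: prefix='11' (no match yet)
Bit 22: prefix='110' -> emit 'e', reset
Bit 23: prefix='1' (no match yet)
Bit 24: prefix='10' -> emit 'k', reset

Answer: 0 3 7 8 9 12 16 20 23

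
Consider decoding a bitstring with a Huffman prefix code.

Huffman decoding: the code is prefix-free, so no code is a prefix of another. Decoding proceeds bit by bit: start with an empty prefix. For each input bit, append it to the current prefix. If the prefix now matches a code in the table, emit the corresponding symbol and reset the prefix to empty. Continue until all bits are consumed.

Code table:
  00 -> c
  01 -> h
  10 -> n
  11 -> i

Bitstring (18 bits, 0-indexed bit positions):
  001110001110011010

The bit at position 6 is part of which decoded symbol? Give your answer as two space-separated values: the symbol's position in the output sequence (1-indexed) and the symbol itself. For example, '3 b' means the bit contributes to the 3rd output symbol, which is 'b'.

Answer: 4 c

Derivation:
Bit 0: prefix='0' (no match yet)
Bit 1: prefix='00' -> emit 'c', reset
Bit 2: prefix='1' (no match yet)
Bit 3: prefix='11' -> emit 'i', reset
Bit 4: prefix='1' (no match yet)
Bit 5: prefix='10' -> emit 'n', reset
Bit 6: prefix='0' (no match yet)
Bit 7: prefix='00' -> emit 'c', reset
Bit 8: prefix='1' (no match yet)
Bit 9: prefix='11' -> emit 'i', reset
Bit 10: prefix='1' (no match yet)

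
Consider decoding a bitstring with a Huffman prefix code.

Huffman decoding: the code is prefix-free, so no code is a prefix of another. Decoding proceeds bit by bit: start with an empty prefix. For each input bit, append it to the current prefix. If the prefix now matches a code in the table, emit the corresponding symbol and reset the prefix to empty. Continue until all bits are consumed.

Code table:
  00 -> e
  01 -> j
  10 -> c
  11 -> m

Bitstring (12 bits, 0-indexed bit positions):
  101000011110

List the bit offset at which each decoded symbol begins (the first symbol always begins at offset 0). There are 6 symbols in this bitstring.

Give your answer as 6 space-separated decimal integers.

Answer: 0 2 4 6 8 10

Derivation:
Bit 0: prefix='1' (no match yet)
Bit 1: prefix='10' -> emit 'c', reset
Bit 2: prefix='1' (no match yet)
Bit 3: prefix='10' -> emit 'c', reset
Bit 4: prefix='0' (no match yet)
Bit 5: prefix='00' -> emit 'e', reset
Bit 6: prefix='0' (no match yet)
Bit 7: prefix='01' -> emit 'j', reset
Bit 8: prefix='1' (no match yet)
Bit 9: prefix='11' -> emit 'm', reset
Bit 10: prefix='1' (no match yet)
Bit 11: prefix='10' -> emit 'c', reset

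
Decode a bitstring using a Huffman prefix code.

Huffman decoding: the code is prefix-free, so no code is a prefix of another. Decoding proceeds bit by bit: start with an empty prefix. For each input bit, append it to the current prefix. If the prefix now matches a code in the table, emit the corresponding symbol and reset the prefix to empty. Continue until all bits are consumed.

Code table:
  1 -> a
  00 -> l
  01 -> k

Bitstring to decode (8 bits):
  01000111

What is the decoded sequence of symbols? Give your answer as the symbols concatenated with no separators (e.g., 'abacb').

Answer: klkaa

Derivation:
Bit 0: prefix='0' (no match yet)
Bit 1: prefix='01' -> emit 'k', reset
Bit 2: prefix='0' (no match yet)
Bit 3: prefix='00' -> emit 'l', reset
Bit 4: prefix='0' (no match yet)
Bit 5: prefix='01' -> emit 'k', reset
Bit 6: prefix='1' -> emit 'a', reset
Bit 7: prefix='1' -> emit 'a', reset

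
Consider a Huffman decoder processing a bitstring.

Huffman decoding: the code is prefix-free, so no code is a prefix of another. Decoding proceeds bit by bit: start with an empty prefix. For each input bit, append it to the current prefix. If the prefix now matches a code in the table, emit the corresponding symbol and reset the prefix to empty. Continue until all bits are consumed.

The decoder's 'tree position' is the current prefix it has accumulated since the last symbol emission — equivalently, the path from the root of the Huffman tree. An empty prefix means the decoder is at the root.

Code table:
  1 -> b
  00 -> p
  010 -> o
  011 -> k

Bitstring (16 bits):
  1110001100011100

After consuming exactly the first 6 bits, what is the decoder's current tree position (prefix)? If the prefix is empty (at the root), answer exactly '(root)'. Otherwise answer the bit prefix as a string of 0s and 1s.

Answer: 0

Derivation:
Bit 0: prefix='1' -> emit 'b', reset
Bit 1: prefix='1' -> emit 'b', reset
Bit 2: prefix='1' -> emit 'b', reset
Bit 3: prefix='0' (no match yet)
Bit 4: prefix='00' -> emit 'p', reset
Bit 5: prefix='0' (no match yet)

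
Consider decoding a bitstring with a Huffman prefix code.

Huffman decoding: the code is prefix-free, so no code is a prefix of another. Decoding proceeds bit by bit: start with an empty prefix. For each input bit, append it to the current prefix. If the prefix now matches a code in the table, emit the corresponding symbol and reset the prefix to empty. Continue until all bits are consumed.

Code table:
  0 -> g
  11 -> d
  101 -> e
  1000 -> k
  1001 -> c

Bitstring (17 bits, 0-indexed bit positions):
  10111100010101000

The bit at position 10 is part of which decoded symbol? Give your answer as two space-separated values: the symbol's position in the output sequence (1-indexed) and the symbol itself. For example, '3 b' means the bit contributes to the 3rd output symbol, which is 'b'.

Answer: 4 e

Derivation:
Bit 0: prefix='1' (no match yet)
Bit 1: prefix='10' (no match yet)
Bit 2: prefix='101' -> emit 'e', reset
Bit 3: prefix='1' (no match yet)
Bit 4: prefix='11' -> emit 'd', reset
Bit 5: prefix='1' (no match yet)
Bit 6: prefix='10' (no match yet)
Bit 7: prefix='100' (no match yet)
Bit 8: prefix='1000' -> emit 'k', reset
Bit 9: prefix='1' (no match yet)
Bit 10: prefix='10' (no match yet)
Bit 11: prefix='101' -> emit 'e', reset
Bit 12: prefix='0' -> emit 'g', reset
Bit 13: prefix='1' (no match yet)
Bit 14: prefix='10' (no match yet)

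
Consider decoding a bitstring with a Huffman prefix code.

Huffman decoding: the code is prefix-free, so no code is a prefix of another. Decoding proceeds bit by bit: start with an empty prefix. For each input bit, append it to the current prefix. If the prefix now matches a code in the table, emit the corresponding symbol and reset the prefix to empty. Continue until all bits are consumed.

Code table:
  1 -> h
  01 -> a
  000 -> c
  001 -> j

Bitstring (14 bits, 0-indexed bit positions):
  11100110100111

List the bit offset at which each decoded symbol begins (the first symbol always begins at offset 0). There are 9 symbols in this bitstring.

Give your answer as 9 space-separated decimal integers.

Answer: 0 1 2 3 6 7 9 12 13

Derivation:
Bit 0: prefix='1' -> emit 'h', reset
Bit 1: prefix='1' -> emit 'h', reset
Bit 2: prefix='1' -> emit 'h', reset
Bit 3: prefix='0' (no match yet)
Bit 4: prefix='00' (no match yet)
Bit 5: prefix='001' -> emit 'j', reset
Bit 6: prefix='1' -> emit 'h', reset
Bit 7: prefix='0' (no match yet)
Bit 8: prefix='01' -> emit 'a', reset
Bit 9: prefix='0' (no match yet)
Bit 10: prefix='00' (no match yet)
Bit 11: prefix='001' -> emit 'j', reset
Bit 12: prefix='1' -> emit 'h', reset
Bit 13: prefix='1' -> emit 'h', reset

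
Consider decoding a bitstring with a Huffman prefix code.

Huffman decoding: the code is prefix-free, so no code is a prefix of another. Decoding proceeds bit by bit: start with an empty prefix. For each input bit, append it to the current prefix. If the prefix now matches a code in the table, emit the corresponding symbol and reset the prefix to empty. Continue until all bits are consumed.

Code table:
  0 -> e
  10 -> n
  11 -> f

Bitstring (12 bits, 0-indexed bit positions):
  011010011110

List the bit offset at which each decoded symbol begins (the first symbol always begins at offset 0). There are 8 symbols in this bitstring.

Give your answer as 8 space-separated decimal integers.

Answer: 0 1 3 4 6 7 9 11

Derivation:
Bit 0: prefix='0' -> emit 'e', reset
Bit 1: prefix='1' (no match yet)
Bit 2: prefix='11' -> emit 'f', reset
Bit 3: prefix='0' -> emit 'e', reset
Bit 4: prefix='1' (no match yet)
Bit 5: prefix='10' -> emit 'n', reset
Bit 6: prefix='0' -> emit 'e', reset
Bit 7: prefix='1' (no match yet)
Bit 8: prefix='11' -> emit 'f', reset
Bit 9: prefix='1' (no match yet)
Bit 10: prefix='11' -> emit 'f', reset
Bit 11: prefix='0' -> emit 'e', reset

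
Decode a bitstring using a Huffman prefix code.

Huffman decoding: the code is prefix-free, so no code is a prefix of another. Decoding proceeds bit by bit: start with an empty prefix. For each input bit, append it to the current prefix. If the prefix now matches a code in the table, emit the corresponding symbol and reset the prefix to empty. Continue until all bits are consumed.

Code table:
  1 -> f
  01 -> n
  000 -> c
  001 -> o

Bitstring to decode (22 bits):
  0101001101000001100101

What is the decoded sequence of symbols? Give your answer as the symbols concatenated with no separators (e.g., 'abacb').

Answer: nnofncofon

Derivation:
Bit 0: prefix='0' (no match yet)
Bit 1: prefix='01' -> emit 'n', reset
Bit 2: prefix='0' (no match yet)
Bit 3: prefix='01' -> emit 'n', reset
Bit 4: prefix='0' (no match yet)
Bit 5: prefix='00' (no match yet)
Bit 6: prefix='001' -> emit 'o', reset
Bit 7: prefix='1' -> emit 'f', reset
Bit 8: prefix='0' (no match yet)
Bit 9: prefix='01' -> emit 'n', reset
Bit 10: prefix='0' (no match yet)
Bit 11: prefix='00' (no match yet)
Bit 12: prefix='000' -> emit 'c', reset
Bit 13: prefix='0' (no match yet)
Bit 14: prefix='00' (no match yet)
Bit 15: prefix='001' -> emit 'o', reset
Bit 16: prefix='1' -> emit 'f', reset
Bit 17: prefix='0' (no match yet)
Bit 18: prefix='00' (no match yet)
Bit 19: prefix='001' -> emit 'o', reset
Bit 20: prefix='0' (no match yet)
Bit 21: prefix='01' -> emit 'n', reset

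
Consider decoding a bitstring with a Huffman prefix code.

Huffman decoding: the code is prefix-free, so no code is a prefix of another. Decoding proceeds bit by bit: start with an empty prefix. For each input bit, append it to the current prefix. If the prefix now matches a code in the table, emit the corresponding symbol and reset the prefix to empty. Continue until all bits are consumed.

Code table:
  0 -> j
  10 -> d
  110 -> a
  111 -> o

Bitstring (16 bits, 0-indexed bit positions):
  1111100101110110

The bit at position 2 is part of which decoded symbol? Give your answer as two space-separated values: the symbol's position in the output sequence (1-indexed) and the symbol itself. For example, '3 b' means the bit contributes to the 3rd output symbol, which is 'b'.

Answer: 1 o

Derivation:
Bit 0: prefix='1' (no match yet)
Bit 1: prefix='11' (no match yet)
Bit 2: prefix='111' -> emit 'o', reset
Bit 3: prefix='1' (no match yet)
Bit 4: prefix='11' (no match yet)
Bit 5: prefix='110' -> emit 'a', reset
Bit 6: prefix='0' -> emit 'j', reset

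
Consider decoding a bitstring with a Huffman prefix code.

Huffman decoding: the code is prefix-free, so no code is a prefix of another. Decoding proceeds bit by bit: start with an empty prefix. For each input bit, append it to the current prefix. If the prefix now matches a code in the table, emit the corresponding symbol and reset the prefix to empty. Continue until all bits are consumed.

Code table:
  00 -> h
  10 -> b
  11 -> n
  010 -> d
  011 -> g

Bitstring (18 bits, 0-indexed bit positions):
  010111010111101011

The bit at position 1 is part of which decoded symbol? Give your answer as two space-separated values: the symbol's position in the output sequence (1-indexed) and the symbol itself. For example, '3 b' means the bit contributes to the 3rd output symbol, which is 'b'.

Bit 0: prefix='0' (no match yet)
Bit 1: prefix='01' (no match yet)
Bit 2: prefix='010' -> emit 'd', reset
Bit 3: prefix='1' (no match yet)
Bit 4: prefix='11' -> emit 'n', reset
Bit 5: prefix='1' (no match yet)

Answer: 1 d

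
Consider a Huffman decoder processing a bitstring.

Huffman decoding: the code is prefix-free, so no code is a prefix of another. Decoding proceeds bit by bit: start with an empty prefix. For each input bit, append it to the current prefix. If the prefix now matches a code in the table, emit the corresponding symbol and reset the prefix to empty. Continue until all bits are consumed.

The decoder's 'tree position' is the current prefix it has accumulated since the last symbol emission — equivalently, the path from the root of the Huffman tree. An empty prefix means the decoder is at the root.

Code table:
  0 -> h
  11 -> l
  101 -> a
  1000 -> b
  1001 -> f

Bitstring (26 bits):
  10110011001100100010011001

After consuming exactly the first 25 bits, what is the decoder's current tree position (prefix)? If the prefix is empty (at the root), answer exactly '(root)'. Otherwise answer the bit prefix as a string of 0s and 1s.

Answer: 100

Derivation:
Bit 0: prefix='1' (no match yet)
Bit 1: prefix='10' (no match yet)
Bit 2: prefix='101' -> emit 'a', reset
Bit 3: prefix='1' (no match yet)
Bit 4: prefix='10' (no match yet)
Bit 5: prefix='100' (no match yet)
Bit 6: prefix='1001' -> emit 'f', reset
Bit 7: prefix='1' (no match yet)
Bit 8: prefix='10' (no match yet)
Bit 9: prefix='100' (no match yet)
Bit 10: prefix='1001' -> emit 'f', reset
Bit 11: prefix='1' (no match yet)
Bit 12: prefix='10' (no match yet)
Bit 13: prefix='100' (no match yet)
Bit 14: prefix='1001' -> emit 'f', reset
Bit 15: prefix='0' -> emit 'h', reset
Bit 16: prefix='0' -> emit 'h', reset
Bit 17: prefix='0' -> emit 'h', reset
Bit 18: prefix='1' (no match yet)
Bit 19: prefix='10' (no match yet)
Bit 20: prefix='100' (no match yet)
Bit 21: prefix='1001' -> emit 'f', reset
Bit 22: prefix='1' (no match yet)
Bit 23: prefix='10' (no match yet)
Bit 24: prefix='100' (no match yet)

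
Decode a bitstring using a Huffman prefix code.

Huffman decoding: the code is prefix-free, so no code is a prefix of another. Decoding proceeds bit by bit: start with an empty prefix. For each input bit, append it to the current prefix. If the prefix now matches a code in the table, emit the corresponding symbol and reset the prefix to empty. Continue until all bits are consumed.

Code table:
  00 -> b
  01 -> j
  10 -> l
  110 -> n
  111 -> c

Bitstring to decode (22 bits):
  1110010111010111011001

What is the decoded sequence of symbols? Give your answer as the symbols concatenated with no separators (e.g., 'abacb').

Bit 0: prefix='1' (no match yet)
Bit 1: prefix='11' (no match yet)
Bit 2: prefix='111' -> emit 'c', reset
Bit 3: prefix='0' (no match yet)
Bit 4: prefix='00' -> emit 'b', reset
Bit 5: prefix='1' (no match yet)
Bit 6: prefix='10' -> emit 'l', reset
Bit 7: prefix='1' (no match yet)
Bit 8: prefix='11' (no match yet)
Bit 9: prefix='111' -> emit 'c', reset
Bit 10: prefix='0' (no match yet)
Bit 11: prefix='01' -> emit 'j', reset
Bit 12: prefix='0' (no match yet)
Bit 13: prefix='01' -> emit 'j', reset
Bit 14: prefix='1' (no match yet)
Bit 15: prefix='11' (no match yet)
Bit 16: prefix='110' -> emit 'n', reset
Bit 17: prefix='1' (no match yet)
Bit 18: prefix='11' (no match yet)
Bit 19: prefix='110' -> emit 'n', reset
Bit 20: prefix='0' (no match yet)
Bit 21: prefix='01' -> emit 'j', reset

Answer: cblcjjnnj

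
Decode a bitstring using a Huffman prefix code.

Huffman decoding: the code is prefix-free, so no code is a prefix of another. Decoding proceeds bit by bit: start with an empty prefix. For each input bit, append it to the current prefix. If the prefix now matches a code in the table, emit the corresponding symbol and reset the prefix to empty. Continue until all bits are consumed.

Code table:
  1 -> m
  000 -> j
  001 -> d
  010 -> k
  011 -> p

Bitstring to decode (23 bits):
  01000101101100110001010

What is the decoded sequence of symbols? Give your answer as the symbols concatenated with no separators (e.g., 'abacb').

Bit 0: prefix='0' (no match yet)
Bit 1: prefix='01' (no match yet)
Bit 2: prefix='010' -> emit 'k', reset
Bit 3: prefix='0' (no match yet)
Bit 4: prefix='00' (no match yet)
Bit 5: prefix='001' -> emit 'd', reset
Bit 6: prefix='0' (no match yet)
Bit 7: prefix='01' (no match yet)
Bit 8: prefix='011' -> emit 'p', reset
Bit 9: prefix='0' (no match yet)
Bit 10: prefix='01' (no match yet)
Bit 11: prefix='011' -> emit 'p', reset
Bit 12: prefix='0' (no match yet)
Bit 13: prefix='00' (no match yet)
Bit 14: prefix='001' -> emit 'd', reset
Bit 15: prefix='1' -> emit 'm', reset
Bit 16: prefix='0' (no match yet)
Bit 17: prefix='00' (no match yet)
Bit 18: prefix='000' -> emit 'j', reset
Bit 19: prefix='1' -> emit 'm', reset
Bit 20: prefix='0' (no match yet)
Bit 21: prefix='01' (no match yet)
Bit 22: prefix='010' -> emit 'k', reset

Answer: kdppdmjmk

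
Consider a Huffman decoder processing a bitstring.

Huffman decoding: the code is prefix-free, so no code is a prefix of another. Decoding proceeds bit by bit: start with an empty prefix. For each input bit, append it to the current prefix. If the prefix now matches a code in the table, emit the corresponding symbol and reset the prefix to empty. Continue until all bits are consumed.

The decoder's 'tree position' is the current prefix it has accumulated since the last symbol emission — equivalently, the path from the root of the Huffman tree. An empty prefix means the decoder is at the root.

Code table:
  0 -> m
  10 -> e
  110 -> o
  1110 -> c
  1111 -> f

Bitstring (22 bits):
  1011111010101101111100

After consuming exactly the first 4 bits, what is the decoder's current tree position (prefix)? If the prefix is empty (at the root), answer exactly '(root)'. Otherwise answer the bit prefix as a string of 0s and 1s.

Bit 0: prefix='1' (no match yet)
Bit 1: prefix='10' -> emit 'e', reset
Bit 2: prefix='1' (no match yet)
Bit 3: prefix='11' (no match yet)

Answer: 11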